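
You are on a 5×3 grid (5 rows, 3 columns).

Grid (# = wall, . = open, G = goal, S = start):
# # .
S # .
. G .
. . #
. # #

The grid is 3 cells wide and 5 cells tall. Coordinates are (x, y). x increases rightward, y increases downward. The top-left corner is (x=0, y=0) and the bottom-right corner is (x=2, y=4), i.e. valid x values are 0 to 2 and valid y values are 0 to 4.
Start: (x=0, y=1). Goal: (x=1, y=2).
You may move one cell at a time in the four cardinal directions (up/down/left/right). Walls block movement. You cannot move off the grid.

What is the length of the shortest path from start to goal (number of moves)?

BFS from (x=0, y=1) until reaching (x=1, y=2):
  Distance 0: (x=0, y=1)
  Distance 1: (x=0, y=2)
  Distance 2: (x=1, y=2), (x=0, y=3)  <- goal reached here
One shortest path (2 moves): (x=0, y=1) -> (x=0, y=2) -> (x=1, y=2)

Answer: Shortest path length: 2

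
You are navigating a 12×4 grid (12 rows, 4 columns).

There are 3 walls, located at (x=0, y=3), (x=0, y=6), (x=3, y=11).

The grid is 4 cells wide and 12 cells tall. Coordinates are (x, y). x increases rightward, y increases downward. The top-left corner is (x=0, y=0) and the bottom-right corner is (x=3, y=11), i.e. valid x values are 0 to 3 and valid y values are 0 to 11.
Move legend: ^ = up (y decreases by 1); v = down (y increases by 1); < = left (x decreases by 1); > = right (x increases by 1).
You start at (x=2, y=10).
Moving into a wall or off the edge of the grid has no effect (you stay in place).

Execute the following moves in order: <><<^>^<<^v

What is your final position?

Start: (x=2, y=10)
  < (left): (x=2, y=10) -> (x=1, y=10)
  > (right): (x=1, y=10) -> (x=2, y=10)
  < (left): (x=2, y=10) -> (x=1, y=10)
  < (left): (x=1, y=10) -> (x=0, y=10)
  ^ (up): (x=0, y=10) -> (x=0, y=9)
  > (right): (x=0, y=9) -> (x=1, y=9)
  ^ (up): (x=1, y=9) -> (x=1, y=8)
  < (left): (x=1, y=8) -> (x=0, y=8)
  < (left): blocked, stay at (x=0, y=8)
  ^ (up): (x=0, y=8) -> (x=0, y=7)
  v (down): (x=0, y=7) -> (x=0, y=8)
Final: (x=0, y=8)

Answer: Final position: (x=0, y=8)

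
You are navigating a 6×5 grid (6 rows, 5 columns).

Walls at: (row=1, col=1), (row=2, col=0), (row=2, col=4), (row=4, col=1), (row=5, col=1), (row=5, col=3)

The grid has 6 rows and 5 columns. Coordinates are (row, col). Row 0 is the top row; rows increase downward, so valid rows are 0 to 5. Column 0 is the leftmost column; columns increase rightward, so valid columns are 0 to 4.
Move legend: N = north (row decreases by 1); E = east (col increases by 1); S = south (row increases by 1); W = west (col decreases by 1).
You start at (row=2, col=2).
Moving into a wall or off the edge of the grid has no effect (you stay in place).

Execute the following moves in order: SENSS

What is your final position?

Answer: Final position: (row=4, col=3)

Derivation:
Start: (row=2, col=2)
  S (south): (row=2, col=2) -> (row=3, col=2)
  E (east): (row=3, col=2) -> (row=3, col=3)
  N (north): (row=3, col=3) -> (row=2, col=3)
  S (south): (row=2, col=3) -> (row=3, col=3)
  S (south): (row=3, col=3) -> (row=4, col=3)
Final: (row=4, col=3)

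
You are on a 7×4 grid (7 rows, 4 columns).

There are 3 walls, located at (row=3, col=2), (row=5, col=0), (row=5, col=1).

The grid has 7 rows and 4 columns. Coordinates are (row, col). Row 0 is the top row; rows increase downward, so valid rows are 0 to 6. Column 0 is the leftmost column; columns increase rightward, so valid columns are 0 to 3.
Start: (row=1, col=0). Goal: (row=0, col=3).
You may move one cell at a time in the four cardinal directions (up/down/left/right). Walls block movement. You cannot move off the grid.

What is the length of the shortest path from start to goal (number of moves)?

Answer: Shortest path length: 4

Derivation:
BFS from (row=1, col=0) until reaching (row=0, col=3):
  Distance 0: (row=1, col=0)
  Distance 1: (row=0, col=0), (row=1, col=1), (row=2, col=0)
  Distance 2: (row=0, col=1), (row=1, col=2), (row=2, col=1), (row=3, col=0)
  Distance 3: (row=0, col=2), (row=1, col=3), (row=2, col=2), (row=3, col=1), (row=4, col=0)
  Distance 4: (row=0, col=3), (row=2, col=3), (row=4, col=1)  <- goal reached here
One shortest path (4 moves): (row=1, col=0) -> (row=1, col=1) -> (row=1, col=2) -> (row=1, col=3) -> (row=0, col=3)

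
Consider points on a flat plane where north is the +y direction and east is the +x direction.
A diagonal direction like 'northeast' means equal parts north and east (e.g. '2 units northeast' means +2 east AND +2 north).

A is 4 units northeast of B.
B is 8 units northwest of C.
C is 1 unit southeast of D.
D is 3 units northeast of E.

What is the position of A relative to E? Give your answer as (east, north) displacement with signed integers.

Answer: A is at (east=0, north=14) relative to E.

Derivation:
Place E at the origin (east=0, north=0).
  D is 3 units northeast of E: delta (east=+3, north=+3); D at (east=3, north=3).
  C is 1 unit southeast of D: delta (east=+1, north=-1); C at (east=4, north=2).
  B is 8 units northwest of C: delta (east=-8, north=+8); B at (east=-4, north=10).
  A is 4 units northeast of B: delta (east=+4, north=+4); A at (east=0, north=14).
Therefore A relative to E: (east=0, north=14).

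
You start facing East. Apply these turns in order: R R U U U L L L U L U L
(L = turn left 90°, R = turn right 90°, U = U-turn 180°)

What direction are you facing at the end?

Start: East
  R (right (90° clockwise)) -> South
  R (right (90° clockwise)) -> West
  U (U-turn (180°)) -> East
  U (U-turn (180°)) -> West
  U (U-turn (180°)) -> East
  L (left (90° counter-clockwise)) -> North
  L (left (90° counter-clockwise)) -> West
  L (left (90° counter-clockwise)) -> South
  U (U-turn (180°)) -> North
  L (left (90° counter-clockwise)) -> West
  U (U-turn (180°)) -> East
  L (left (90° counter-clockwise)) -> North
Final: North

Answer: Final heading: North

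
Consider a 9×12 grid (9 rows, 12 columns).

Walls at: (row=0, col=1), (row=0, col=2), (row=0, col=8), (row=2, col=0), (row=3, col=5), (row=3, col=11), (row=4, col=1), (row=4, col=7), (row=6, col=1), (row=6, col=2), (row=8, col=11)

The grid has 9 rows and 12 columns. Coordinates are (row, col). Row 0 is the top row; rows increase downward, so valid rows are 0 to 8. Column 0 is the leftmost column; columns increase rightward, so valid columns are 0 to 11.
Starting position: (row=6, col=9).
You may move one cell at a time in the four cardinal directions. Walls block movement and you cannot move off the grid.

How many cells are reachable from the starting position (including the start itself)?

BFS flood-fill from (row=6, col=9):
  Distance 0: (row=6, col=9)
  Distance 1: (row=5, col=9), (row=6, col=8), (row=6, col=10), (row=7, col=9)
  Distance 2: (row=4, col=9), (row=5, col=8), (row=5, col=10), (row=6, col=7), (row=6, col=11), (row=7, col=8), (row=7, col=10), (row=8, col=9)
  Distance 3: (row=3, col=9), (row=4, col=8), (row=4, col=10), (row=5, col=7), (row=5, col=11), (row=6, col=6), (row=7, col=7), (row=7, col=11), (row=8, col=8), (row=8, col=10)
  Distance 4: (row=2, col=9), (row=3, col=8), (row=3, col=10), (row=4, col=11), (row=5, col=6), (row=6, col=5), (row=7, col=6), (row=8, col=7)
  Distance 5: (row=1, col=9), (row=2, col=8), (row=2, col=10), (row=3, col=7), (row=4, col=6), (row=5, col=5), (row=6, col=4), (row=7, col=5), (row=8, col=6)
  Distance 6: (row=0, col=9), (row=1, col=8), (row=1, col=10), (row=2, col=7), (row=2, col=11), (row=3, col=6), (row=4, col=5), (row=5, col=4), (row=6, col=3), (row=7, col=4), (row=8, col=5)
  Distance 7: (row=0, col=10), (row=1, col=7), (row=1, col=11), (row=2, col=6), (row=4, col=4), (row=5, col=3), (row=7, col=3), (row=8, col=4)
  Distance 8: (row=0, col=7), (row=0, col=11), (row=1, col=6), (row=2, col=5), (row=3, col=4), (row=4, col=3), (row=5, col=2), (row=7, col=2), (row=8, col=3)
  Distance 9: (row=0, col=6), (row=1, col=5), (row=2, col=4), (row=3, col=3), (row=4, col=2), (row=5, col=1), (row=7, col=1), (row=8, col=2)
  Distance 10: (row=0, col=5), (row=1, col=4), (row=2, col=3), (row=3, col=2), (row=5, col=0), (row=7, col=0), (row=8, col=1)
  Distance 11: (row=0, col=4), (row=1, col=3), (row=2, col=2), (row=3, col=1), (row=4, col=0), (row=6, col=0), (row=8, col=0)
  Distance 12: (row=0, col=3), (row=1, col=2), (row=2, col=1), (row=3, col=0)
  Distance 13: (row=1, col=1)
  Distance 14: (row=1, col=0)
  Distance 15: (row=0, col=0)
Total reachable: 97 (grid has 97 open cells total)

Answer: Reachable cells: 97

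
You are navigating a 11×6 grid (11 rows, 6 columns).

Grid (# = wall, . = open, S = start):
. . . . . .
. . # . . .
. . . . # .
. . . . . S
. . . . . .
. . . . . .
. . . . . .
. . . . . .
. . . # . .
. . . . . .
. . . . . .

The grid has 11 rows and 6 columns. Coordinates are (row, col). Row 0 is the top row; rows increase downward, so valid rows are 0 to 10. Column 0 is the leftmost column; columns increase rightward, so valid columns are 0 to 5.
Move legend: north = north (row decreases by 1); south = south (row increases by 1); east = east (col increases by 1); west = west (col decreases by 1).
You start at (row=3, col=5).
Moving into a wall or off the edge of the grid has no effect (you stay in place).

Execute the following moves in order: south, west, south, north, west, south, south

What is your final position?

Answer: Final position: (row=6, col=3)

Derivation:
Start: (row=3, col=5)
  south (south): (row=3, col=5) -> (row=4, col=5)
  west (west): (row=4, col=5) -> (row=4, col=4)
  south (south): (row=4, col=4) -> (row=5, col=4)
  north (north): (row=5, col=4) -> (row=4, col=4)
  west (west): (row=4, col=4) -> (row=4, col=3)
  south (south): (row=4, col=3) -> (row=5, col=3)
  south (south): (row=5, col=3) -> (row=6, col=3)
Final: (row=6, col=3)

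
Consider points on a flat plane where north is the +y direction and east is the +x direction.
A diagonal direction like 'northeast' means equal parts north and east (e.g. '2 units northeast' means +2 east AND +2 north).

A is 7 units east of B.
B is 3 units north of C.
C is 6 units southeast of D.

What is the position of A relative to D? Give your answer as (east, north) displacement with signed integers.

Place D at the origin (east=0, north=0).
  C is 6 units southeast of D: delta (east=+6, north=-6); C at (east=6, north=-6).
  B is 3 units north of C: delta (east=+0, north=+3); B at (east=6, north=-3).
  A is 7 units east of B: delta (east=+7, north=+0); A at (east=13, north=-3).
Therefore A relative to D: (east=13, north=-3).

Answer: A is at (east=13, north=-3) relative to D.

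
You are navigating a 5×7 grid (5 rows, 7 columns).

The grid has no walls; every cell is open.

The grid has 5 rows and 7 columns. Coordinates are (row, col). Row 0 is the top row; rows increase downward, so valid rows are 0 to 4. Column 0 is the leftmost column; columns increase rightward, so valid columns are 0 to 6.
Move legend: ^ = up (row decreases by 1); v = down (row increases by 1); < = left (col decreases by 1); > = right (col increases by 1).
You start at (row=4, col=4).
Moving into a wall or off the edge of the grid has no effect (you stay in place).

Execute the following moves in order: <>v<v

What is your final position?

Start: (row=4, col=4)
  < (left): (row=4, col=4) -> (row=4, col=3)
  > (right): (row=4, col=3) -> (row=4, col=4)
  v (down): blocked, stay at (row=4, col=4)
  < (left): (row=4, col=4) -> (row=4, col=3)
  v (down): blocked, stay at (row=4, col=3)
Final: (row=4, col=3)

Answer: Final position: (row=4, col=3)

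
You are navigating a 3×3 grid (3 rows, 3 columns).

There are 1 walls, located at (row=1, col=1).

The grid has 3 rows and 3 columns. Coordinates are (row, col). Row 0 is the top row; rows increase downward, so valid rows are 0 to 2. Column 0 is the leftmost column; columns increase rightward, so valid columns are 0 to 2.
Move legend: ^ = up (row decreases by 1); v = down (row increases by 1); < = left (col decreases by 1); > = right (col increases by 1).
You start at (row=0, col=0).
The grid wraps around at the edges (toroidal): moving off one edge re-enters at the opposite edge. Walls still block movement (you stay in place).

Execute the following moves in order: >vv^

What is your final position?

Answer: Final position: (row=2, col=1)

Derivation:
Start: (row=0, col=0)
  > (right): (row=0, col=0) -> (row=0, col=1)
  v (down): blocked, stay at (row=0, col=1)
  v (down): blocked, stay at (row=0, col=1)
  ^ (up): (row=0, col=1) -> (row=2, col=1)
Final: (row=2, col=1)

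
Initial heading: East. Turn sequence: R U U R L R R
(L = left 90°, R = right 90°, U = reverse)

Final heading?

Answer: Final heading: North

Derivation:
Start: East
  R (right (90° clockwise)) -> South
  U (U-turn (180°)) -> North
  U (U-turn (180°)) -> South
  R (right (90° clockwise)) -> West
  L (left (90° counter-clockwise)) -> South
  R (right (90° clockwise)) -> West
  R (right (90° clockwise)) -> North
Final: North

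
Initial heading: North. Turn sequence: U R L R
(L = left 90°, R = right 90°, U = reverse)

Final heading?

Answer: Final heading: West

Derivation:
Start: North
  U (U-turn (180°)) -> South
  R (right (90° clockwise)) -> West
  L (left (90° counter-clockwise)) -> South
  R (right (90° clockwise)) -> West
Final: West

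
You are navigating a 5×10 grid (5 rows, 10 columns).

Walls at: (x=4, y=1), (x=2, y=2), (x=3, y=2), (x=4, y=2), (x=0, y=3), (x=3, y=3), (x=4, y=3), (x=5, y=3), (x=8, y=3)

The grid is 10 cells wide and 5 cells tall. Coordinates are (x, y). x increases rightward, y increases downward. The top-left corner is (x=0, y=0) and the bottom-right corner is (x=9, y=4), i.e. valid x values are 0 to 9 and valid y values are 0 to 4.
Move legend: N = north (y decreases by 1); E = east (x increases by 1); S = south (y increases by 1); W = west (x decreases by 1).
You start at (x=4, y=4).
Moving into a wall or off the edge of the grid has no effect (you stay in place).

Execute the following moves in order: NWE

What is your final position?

Answer: Final position: (x=4, y=4)

Derivation:
Start: (x=4, y=4)
  N (north): blocked, stay at (x=4, y=4)
  W (west): (x=4, y=4) -> (x=3, y=4)
  E (east): (x=3, y=4) -> (x=4, y=4)
Final: (x=4, y=4)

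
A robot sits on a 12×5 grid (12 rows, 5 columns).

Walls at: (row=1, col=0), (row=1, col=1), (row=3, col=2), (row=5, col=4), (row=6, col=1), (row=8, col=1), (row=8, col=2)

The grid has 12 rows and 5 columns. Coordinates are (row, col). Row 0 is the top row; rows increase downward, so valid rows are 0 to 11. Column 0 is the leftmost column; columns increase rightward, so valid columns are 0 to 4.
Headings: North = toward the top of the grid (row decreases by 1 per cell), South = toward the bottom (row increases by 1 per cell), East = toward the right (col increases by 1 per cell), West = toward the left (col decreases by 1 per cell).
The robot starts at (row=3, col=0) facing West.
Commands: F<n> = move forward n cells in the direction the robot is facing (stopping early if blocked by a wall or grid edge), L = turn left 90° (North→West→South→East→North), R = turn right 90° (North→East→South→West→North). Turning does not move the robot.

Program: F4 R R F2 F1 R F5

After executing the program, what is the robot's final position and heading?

Answer: Final position: (row=5, col=1), facing South

Derivation:
Start: (row=3, col=0), facing West
  F4: move forward 0/4 (blocked), now at (row=3, col=0)
  R: turn right, now facing North
  R: turn right, now facing East
  F2: move forward 1/2 (blocked), now at (row=3, col=1)
  F1: move forward 0/1 (blocked), now at (row=3, col=1)
  R: turn right, now facing South
  F5: move forward 2/5 (blocked), now at (row=5, col=1)
Final: (row=5, col=1), facing South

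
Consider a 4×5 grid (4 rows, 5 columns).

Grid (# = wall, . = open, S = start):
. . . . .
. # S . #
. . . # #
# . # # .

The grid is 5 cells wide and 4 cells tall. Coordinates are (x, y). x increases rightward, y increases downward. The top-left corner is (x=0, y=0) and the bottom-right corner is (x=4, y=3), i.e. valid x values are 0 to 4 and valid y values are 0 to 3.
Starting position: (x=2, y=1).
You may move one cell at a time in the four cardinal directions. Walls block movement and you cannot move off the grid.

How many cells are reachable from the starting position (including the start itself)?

Answer: Reachable cells: 12

Derivation:
BFS flood-fill from (x=2, y=1):
  Distance 0: (x=2, y=1)
  Distance 1: (x=2, y=0), (x=3, y=1), (x=2, y=2)
  Distance 2: (x=1, y=0), (x=3, y=0), (x=1, y=2)
  Distance 3: (x=0, y=0), (x=4, y=0), (x=0, y=2), (x=1, y=3)
  Distance 4: (x=0, y=1)
Total reachable: 12 (grid has 13 open cells total)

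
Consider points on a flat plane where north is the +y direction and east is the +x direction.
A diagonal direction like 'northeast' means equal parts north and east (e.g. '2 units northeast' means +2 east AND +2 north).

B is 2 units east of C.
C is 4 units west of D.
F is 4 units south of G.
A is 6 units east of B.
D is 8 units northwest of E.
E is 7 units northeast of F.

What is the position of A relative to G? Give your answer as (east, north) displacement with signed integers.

Place G at the origin (east=0, north=0).
  F is 4 units south of G: delta (east=+0, north=-4); F at (east=0, north=-4).
  E is 7 units northeast of F: delta (east=+7, north=+7); E at (east=7, north=3).
  D is 8 units northwest of E: delta (east=-8, north=+8); D at (east=-1, north=11).
  C is 4 units west of D: delta (east=-4, north=+0); C at (east=-5, north=11).
  B is 2 units east of C: delta (east=+2, north=+0); B at (east=-3, north=11).
  A is 6 units east of B: delta (east=+6, north=+0); A at (east=3, north=11).
Therefore A relative to G: (east=3, north=11).

Answer: A is at (east=3, north=11) relative to G.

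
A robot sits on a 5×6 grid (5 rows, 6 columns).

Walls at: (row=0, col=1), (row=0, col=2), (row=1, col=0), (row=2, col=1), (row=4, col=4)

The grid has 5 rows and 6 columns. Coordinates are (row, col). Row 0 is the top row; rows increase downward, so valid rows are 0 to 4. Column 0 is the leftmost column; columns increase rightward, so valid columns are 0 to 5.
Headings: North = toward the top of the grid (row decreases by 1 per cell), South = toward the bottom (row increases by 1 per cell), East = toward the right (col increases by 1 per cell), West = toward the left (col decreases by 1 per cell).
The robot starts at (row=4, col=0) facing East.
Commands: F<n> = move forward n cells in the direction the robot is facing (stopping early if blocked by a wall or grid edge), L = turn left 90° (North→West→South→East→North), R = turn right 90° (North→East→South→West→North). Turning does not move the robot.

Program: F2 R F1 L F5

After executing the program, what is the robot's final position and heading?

Answer: Final position: (row=4, col=3), facing East

Derivation:
Start: (row=4, col=0), facing East
  F2: move forward 2, now at (row=4, col=2)
  R: turn right, now facing South
  F1: move forward 0/1 (blocked), now at (row=4, col=2)
  L: turn left, now facing East
  F5: move forward 1/5 (blocked), now at (row=4, col=3)
Final: (row=4, col=3), facing East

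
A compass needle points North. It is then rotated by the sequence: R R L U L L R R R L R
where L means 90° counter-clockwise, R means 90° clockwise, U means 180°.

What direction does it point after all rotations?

Start: North
  R (right (90° clockwise)) -> East
  R (right (90° clockwise)) -> South
  L (left (90° counter-clockwise)) -> East
  U (U-turn (180°)) -> West
  L (left (90° counter-clockwise)) -> South
  L (left (90° counter-clockwise)) -> East
  R (right (90° clockwise)) -> South
  R (right (90° clockwise)) -> West
  R (right (90° clockwise)) -> North
  L (left (90° counter-clockwise)) -> West
  R (right (90° clockwise)) -> North
Final: North

Answer: Final heading: North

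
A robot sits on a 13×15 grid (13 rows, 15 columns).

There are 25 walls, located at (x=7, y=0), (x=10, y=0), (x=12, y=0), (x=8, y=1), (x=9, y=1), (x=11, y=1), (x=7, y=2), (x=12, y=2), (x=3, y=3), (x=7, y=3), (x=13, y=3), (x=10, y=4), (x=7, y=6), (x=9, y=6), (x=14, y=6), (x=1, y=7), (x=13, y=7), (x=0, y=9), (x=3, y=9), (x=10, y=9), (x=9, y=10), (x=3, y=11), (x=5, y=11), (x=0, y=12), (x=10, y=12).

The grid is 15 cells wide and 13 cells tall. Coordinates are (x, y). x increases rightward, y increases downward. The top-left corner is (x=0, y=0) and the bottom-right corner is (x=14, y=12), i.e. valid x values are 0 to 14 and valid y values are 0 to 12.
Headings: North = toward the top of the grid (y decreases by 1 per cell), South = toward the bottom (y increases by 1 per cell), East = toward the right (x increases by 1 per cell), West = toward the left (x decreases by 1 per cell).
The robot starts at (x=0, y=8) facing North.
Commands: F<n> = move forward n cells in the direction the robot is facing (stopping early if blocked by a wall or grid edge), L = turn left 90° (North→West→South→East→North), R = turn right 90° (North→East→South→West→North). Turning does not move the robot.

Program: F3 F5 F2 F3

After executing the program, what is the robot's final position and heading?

Answer: Final position: (x=0, y=0), facing North

Derivation:
Start: (x=0, y=8), facing North
  F3: move forward 3, now at (x=0, y=5)
  F5: move forward 5, now at (x=0, y=0)
  F2: move forward 0/2 (blocked), now at (x=0, y=0)
  F3: move forward 0/3 (blocked), now at (x=0, y=0)
Final: (x=0, y=0), facing North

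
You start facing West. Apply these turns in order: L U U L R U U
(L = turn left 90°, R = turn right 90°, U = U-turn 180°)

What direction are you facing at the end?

Answer: Final heading: South

Derivation:
Start: West
  L (left (90° counter-clockwise)) -> South
  U (U-turn (180°)) -> North
  U (U-turn (180°)) -> South
  L (left (90° counter-clockwise)) -> East
  R (right (90° clockwise)) -> South
  U (U-turn (180°)) -> North
  U (U-turn (180°)) -> South
Final: South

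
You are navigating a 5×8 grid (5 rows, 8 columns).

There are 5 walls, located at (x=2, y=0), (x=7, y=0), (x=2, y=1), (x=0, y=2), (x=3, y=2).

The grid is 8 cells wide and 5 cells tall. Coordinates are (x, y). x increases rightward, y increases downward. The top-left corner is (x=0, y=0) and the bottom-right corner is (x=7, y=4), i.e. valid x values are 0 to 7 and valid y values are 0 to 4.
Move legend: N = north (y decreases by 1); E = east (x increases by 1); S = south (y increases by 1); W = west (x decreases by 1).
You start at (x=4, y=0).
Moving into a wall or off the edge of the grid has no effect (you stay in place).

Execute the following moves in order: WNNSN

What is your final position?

Answer: Final position: (x=3, y=0)

Derivation:
Start: (x=4, y=0)
  W (west): (x=4, y=0) -> (x=3, y=0)
  N (north): blocked, stay at (x=3, y=0)
  N (north): blocked, stay at (x=3, y=0)
  S (south): (x=3, y=0) -> (x=3, y=1)
  N (north): (x=3, y=1) -> (x=3, y=0)
Final: (x=3, y=0)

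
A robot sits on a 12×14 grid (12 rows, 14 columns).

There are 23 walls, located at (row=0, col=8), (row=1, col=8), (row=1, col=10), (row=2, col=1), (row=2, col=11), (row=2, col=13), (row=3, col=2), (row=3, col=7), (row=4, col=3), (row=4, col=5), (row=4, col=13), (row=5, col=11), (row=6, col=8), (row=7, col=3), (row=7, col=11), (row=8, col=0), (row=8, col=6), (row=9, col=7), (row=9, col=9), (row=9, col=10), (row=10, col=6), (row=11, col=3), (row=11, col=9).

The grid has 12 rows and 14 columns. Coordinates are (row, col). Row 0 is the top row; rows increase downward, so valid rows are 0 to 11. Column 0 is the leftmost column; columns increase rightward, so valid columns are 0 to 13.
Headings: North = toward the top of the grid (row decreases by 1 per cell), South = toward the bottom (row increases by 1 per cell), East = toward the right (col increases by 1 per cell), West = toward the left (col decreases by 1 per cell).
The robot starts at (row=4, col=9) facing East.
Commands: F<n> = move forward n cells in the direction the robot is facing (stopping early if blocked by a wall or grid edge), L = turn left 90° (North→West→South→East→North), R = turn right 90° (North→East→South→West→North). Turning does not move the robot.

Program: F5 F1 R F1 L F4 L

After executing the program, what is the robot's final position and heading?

Start: (row=4, col=9), facing East
  F5: move forward 3/5 (blocked), now at (row=4, col=12)
  F1: move forward 0/1 (blocked), now at (row=4, col=12)
  R: turn right, now facing South
  F1: move forward 1, now at (row=5, col=12)
  L: turn left, now facing East
  F4: move forward 1/4 (blocked), now at (row=5, col=13)
  L: turn left, now facing North
Final: (row=5, col=13), facing North

Answer: Final position: (row=5, col=13), facing North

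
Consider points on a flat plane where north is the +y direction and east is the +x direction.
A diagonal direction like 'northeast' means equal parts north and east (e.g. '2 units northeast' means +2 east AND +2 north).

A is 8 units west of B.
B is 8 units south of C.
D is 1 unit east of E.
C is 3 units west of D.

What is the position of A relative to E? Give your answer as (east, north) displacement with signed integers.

Place E at the origin (east=0, north=0).
  D is 1 unit east of E: delta (east=+1, north=+0); D at (east=1, north=0).
  C is 3 units west of D: delta (east=-3, north=+0); C at (east=-2, north=0).
  B is 8 units south of C: delta (east=+0, north=-8); B at (east=-2, north=-8).
  A is 8 units west of B: delta (east=-8, north=+0); A at (east=-10, north=-8).
Therefore A relative to E: (east=-10, north=-8).

Answer: A is at (east=-10, north=-8) relative to E.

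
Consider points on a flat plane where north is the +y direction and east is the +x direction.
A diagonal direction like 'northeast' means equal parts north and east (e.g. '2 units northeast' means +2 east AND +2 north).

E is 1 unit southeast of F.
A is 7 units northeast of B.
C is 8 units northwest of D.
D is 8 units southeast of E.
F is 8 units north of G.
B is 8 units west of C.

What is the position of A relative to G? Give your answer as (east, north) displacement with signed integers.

Place G at the origin (east=0, north=0).
  F is 8 units north of G: delta (east=+0, north=+8); F at (east=0, north=8).
  E is 1 unit southeast of F: delta (east=+1, north=-1); E at (east=1, north=7).
  D is 8 units southeast of E: delta (east=+8, north=-8); D at (east=9, north=-1).
  C is 8 units northwest of D: delta (east=-8, north=+8); C at (east=1, north=7).
  B is 8 units west of C: delta (east=-8, north=+0); B at (east=-7, north=7).
  A is 7 units northeast of B: delta (east=+7, north=+7); A at (east=0, north=14).
Therefore A relative to G: (east=0, north=14).

Answer: A is at (east=0, north=14) relative to G.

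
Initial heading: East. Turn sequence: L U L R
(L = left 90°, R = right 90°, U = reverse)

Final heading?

Answer: Final heading: South

Derivation:
Start: East
  L (left (90° counter-clockwise)) -> North
  U (U-turn (180°)) -> South
  L (left (90° counter-clockwise)) -> East
  R (right (90° clockwise)) -> South
Final: South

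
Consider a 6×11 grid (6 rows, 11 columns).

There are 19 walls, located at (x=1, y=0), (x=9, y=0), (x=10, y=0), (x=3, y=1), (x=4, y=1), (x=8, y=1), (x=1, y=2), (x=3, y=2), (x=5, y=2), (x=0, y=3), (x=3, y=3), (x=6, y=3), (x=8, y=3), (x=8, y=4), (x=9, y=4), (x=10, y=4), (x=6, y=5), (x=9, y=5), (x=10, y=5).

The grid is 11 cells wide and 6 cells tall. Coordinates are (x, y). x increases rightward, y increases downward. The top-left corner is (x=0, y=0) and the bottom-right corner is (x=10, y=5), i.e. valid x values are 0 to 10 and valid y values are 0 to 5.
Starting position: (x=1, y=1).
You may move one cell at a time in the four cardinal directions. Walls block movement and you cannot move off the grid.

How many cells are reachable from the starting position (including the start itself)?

BFS flood-fill from (x=1, y=1):
  Distance 0: (x=1, y=1)
  Distance 1: (x=0, y=1), (x=2, y=1)
  Distance 2: (x=0, y=0), (x=2, y=0), (x=0, y=2), (x=2, y=2)
  Distance 3: (x=3, y=0), (x=2, y=3)
  Distance 4: (x=4, y=0), (x=1, y=3), (x=2, y=4)
  Distance 5: (x=5, y=0), (x=1, y=4), (x=3, y=4), (x=2, y=5)
  Distance 6: (x=6, y=0), (x=5, y=1), (x=0, y=4), (x=4, y=4), (x=1, y=5), (x=3, y=5)
  Distance 7: (x=7, y=0), (x=6, y=1), (x=4, y=3), (x=5, y=4), (x=0, y=5), (x=4, y=5)
  Distance 8: (x=8, y=0), (x=7, y=1), (x=4, y=2), (x=6, y=2), (x=5, y=3), (x=6, y=4), (x=5, y=5)
  Distance 9: (x=7, y=2), (x=7, y=4)
  Distance 10: (x=8, y=2), (x=7, y=3), (x=7, y=5)
  Distance 11: (x=9, y=2), (x=8, y=5)
  Distance 12: (x=9, y=1), (x=10, y=2), (x=9, y=3)
  Distance 13: (x=10, y=1), (x=10, y=3)
Total reachable: 47 (grid has 47 open cells total)

Answer: Reachable cells: 47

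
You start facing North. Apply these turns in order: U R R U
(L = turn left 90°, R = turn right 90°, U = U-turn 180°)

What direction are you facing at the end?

Answer: Final heading: South

Derivation:
Start: North
  U (U-turn (180°)) -> South
  R (right (90° clockwise)) -> West
  R (right (90° clockwise)) -> North
  U (U-turn (180°)) -> South
Final: South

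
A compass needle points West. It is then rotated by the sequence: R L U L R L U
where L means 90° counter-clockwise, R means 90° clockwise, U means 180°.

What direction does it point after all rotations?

Start: West
  R (right (90° clockwise)) -> North
  L (left (90° counter-clockwise)) -> West
  U (U-turn (180°)) -> East
  L (left (90° counter-clockwise)) -> North
  R (right (90° clockwise)) -> East
  L (left (90° counter-clockwise)) -> North
  U (U-turn (180°)) -> South
Final: South

Answer: Final heading: South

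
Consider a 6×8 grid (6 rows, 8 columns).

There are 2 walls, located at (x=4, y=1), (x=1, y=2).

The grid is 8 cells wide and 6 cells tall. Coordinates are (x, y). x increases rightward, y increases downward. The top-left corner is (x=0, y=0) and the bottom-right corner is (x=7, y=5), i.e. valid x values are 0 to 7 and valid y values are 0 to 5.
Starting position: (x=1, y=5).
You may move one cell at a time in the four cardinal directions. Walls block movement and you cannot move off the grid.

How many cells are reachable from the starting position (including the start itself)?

Answer: Reachable cells: 46

Derivation:
BFS flood-fill from (x=1, y=5):
  Distance 0: (x=1, y=5)
  Distance 1: (x=1, y=4), (x=0, y=5), (x=2, y=5)
  Distance 2: (x=1, y=3), (x=0, y=4), (x=2, y=4), (x=3, y=5)
  Distance 3: (x=0, y=3), (x=2, y=3), (x=3, y=4), (x=4, y=5)
  Distance 4: (x=0, y=2), (x=2, y=2), (x=3, y=3), (x=4, y=4), (x=5, y=5)
  Distance 5: (x=0, y=1), (x=2, y=1), (x=3, y=2), (x=4, y=3), (x=5, y=4), (x=6, y=5)
  Distance 6: (x=0, y=0), (x=2, y=0), (x=1, y=1), (x=3, y=1), (x=4, y=2), (x=5, y=3), (x=6, y=4), (x=7, y=5)
  Distance 7: (x=1, y=0), (x=3, y=0), (x=5, y=2), (x=6, y=3), (x=7, y=4)
  Distance 8: (x=4, y=0), (x=5, y=1), (x=6, y=2), (x=7, y=3)
  Distance 9: (x=5, y=0), (x=6, y=1), (x=7, y=2)
  Distance 10: (x=6, y=0), (x=7, y=1)
  Distance 11: (x=7, y=0)
Total reachable: 46 (grid has 46 open cells total)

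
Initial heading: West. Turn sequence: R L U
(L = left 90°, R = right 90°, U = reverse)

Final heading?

Start: West
  R (right (90° clockwise)) -> North
  L (left (90° counter-clockwise)) -> West
  U (U-turn (180°)) -> East
Final: East

Answer: Final heading: East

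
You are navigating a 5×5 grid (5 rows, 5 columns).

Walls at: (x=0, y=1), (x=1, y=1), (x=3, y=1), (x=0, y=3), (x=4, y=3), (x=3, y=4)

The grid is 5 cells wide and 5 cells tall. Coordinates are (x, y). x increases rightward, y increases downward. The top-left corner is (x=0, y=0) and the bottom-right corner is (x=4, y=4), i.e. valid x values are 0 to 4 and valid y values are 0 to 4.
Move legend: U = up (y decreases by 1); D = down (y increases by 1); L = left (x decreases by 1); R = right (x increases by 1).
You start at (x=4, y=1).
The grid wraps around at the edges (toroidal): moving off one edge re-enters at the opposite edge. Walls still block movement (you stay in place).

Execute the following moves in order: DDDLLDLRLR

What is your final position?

Start: (x=4, y=1)
  D (down): (x=4, y=1) -> (x=4, y=2)
  D (down): blocked, stay at (x=4, y=2)
  D (down): blocked, stay at (x=4, y=2)
  L (left): (x=4, y=2) -> (x=3, y=2)
  L (left): (x=3, y=2) -> (x=2, y=2)
  D (down): (x=2, y=2) -> (x=2, y=3)
  L (left): (x=2, y=3) -> (x=1, y=3)
  R (right): (x=1, y=3) -> (x=2, y=3)
  L (left): (x=2, y=3) -> (x=1, y=3)
  R (right): (x=1, y=3) -> (x=2, y=3)
Final: (x=2, y=3)

Answer: Final position: (x=2, y=3)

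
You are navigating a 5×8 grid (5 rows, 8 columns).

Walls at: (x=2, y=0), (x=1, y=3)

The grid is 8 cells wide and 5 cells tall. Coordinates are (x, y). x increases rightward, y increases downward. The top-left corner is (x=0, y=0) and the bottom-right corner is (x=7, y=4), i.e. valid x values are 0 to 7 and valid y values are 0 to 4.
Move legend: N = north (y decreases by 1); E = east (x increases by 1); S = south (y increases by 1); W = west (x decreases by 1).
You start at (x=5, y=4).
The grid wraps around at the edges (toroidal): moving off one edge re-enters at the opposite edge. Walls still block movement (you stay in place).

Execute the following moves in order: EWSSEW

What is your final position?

Start: (x=5, y=4)
  E (east): (x=5, y=4) -> (x=6, y=4)
  W (west): (x=6, y=4) -> (x=5, y=4)
  S (south): (x=5, y=4) -> (x=5, y=0)
  S (south): (x=5, y=0) -> (x=5, y=1)
  E (east): (x=5, y=1) -> (x=6, y=1)
  W (west): (x=6, y=1) -> (x=5, y=1)
Final: (x=5, y=1)

Answer: Final position: (x=5, y=1)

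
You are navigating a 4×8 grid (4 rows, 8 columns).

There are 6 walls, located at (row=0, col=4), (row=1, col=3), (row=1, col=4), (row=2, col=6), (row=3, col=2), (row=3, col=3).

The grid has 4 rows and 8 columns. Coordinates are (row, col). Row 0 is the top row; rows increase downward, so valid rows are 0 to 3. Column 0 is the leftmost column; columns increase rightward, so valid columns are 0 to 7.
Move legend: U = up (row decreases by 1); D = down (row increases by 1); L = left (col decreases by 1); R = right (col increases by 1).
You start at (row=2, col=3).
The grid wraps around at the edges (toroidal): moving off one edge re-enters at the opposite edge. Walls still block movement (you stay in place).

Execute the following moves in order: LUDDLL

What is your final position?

Answer: Final position: (row=2, col=0)

Derivation:
Start: (row=2, col=3)
  L (left): (row=2, col=3) -> (row=2, col=2)
  U (up): (row=2, col=2) -> (row=1, col=2)
  D (down): (row=1, col=2) -> (row=2, col=2)
  D (down): blocked, stay at (row=2, col=2)
  L (left): (row=2, col=2) -> (row=2, col=1)
  L (left): (row=2, col=1) -> (row=2, col=0)
Final: (row=2, col=0)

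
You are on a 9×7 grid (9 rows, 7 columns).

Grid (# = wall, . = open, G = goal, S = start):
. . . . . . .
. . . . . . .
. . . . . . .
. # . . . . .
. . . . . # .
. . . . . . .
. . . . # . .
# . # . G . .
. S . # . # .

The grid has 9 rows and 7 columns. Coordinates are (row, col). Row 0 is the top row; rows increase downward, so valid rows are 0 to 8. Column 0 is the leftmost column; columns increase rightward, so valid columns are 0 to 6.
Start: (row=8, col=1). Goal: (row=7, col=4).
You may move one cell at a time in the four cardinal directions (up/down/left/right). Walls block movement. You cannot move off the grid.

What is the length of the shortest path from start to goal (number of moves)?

BFS from (row=8, col=1) until reaching (row=7, col=4):
  Distance 0: (row=8, col=1)
  Distance 1: (row=7, col=1), (row=8, col=0), (row=8, col=2)
  Distance 2: (row=6, col=1)
  Distance 3: (row=5, col=1), (row=6, col=0), (row=6, col=2)
  Distance 4: (row=4, col=1), (row=5, col=0), (row=5, col=2), (row=6, col=3)
  Distance 5: (row=4, col=0), (row=4, col=2), (row=5, col=3), (row=7, col=3)
  Distance 6: (row=3, col=0), (row=3, col=2), (row=4, col=3), (row=5, col=4), (row=7, col=4)  <- goal reached here
One shortest path (6 moves): (row=8, col=1) -> (row=7, col=1) -> (row=6, col=1) -> (row=6, col=2) -> (row=6, col=3) -> (row=7, col=3) -> (row=7, col=4)

Answer: Shortest path length: 6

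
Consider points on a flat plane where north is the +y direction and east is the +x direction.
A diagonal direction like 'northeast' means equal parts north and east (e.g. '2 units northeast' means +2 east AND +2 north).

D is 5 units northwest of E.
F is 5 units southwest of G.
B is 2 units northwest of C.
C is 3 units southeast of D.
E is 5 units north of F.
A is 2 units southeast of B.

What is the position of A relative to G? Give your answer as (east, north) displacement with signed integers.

Answer: A is at (east=-7, north=2) relative to G.

Derivation:
Place G at the origin (east=0, north=0).
  F is 5 units southwest of G: delta (east=-5, north=-5); F at (east=-5, north=-5).
  E is 5 units north of F: delta (east=+0, north=+5); E at (east=-5, north=0).
  D is 5 units northwest of E: delta (east=-5, north=+5); D at (east=-10, north=5).
  C is 3 units southeast of D: delta (east=+3, north=-3); C at (east=-7, north=2).
  B is 2 units northwest of C: delta (east=-2, north=+2); B at (east=-9, north=4).
  A is 2 units southeast of B: delta (east=+2, north=-2); A at (east=-7, north=2).
Therefore A relative to G: (east=-7, north=2).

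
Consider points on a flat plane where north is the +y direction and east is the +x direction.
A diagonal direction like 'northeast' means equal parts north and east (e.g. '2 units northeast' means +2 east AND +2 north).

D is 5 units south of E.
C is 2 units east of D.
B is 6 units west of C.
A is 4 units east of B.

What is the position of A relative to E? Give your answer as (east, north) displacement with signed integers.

Place E at the origin (east=0, north=0).
  D is 5 units south of E: delta (east=+0, north=-5); D at (east=0, north=-5).
  C is 2 units east of D: delta (east=+2, north=+0); C at (east=2, north=-5).
  B is 6 units west of C: delta (east=-6, north=+0); B at (east=-4, north=-5).
  A is 4 units east of B: delta (east=+4, north=+0); A at (east=0, north=-5).
Therefore A relative to E: (east=0, north=-5).

Answer: A is at (east=0, north=-5) relative to E.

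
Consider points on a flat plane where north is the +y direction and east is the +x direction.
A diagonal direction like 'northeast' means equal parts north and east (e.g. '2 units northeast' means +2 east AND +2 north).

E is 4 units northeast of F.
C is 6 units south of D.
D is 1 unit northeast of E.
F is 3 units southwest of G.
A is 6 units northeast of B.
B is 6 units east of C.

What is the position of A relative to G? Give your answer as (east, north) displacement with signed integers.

Place G at the origin (east=0, north=0).
  F is 3 units southwest of G: delta (east=-3, north=-3); F at (east=-3, north=-3).
  E is 4 units northeast of F: delta (east=+4, north=+4); E at (east=1, north=1).
  D is 1 unit northeast of E: delta (east=+1, north=+1); D at (east=2, north=2).
  C is 6 units south of D: delta (east=+0, north=-6); C at (east=2, north=-4).
  B is 6 units east of C: delta (east=+6, north=+0); B at (east=8, north=-4).
  A is 6 units northeast of B: delta (east=+6, north=+6); A at (east=14, north=2).
Therefore A relative to G: (east=14, north=2).

Answer: A is at (east=14, north=2) relative to G.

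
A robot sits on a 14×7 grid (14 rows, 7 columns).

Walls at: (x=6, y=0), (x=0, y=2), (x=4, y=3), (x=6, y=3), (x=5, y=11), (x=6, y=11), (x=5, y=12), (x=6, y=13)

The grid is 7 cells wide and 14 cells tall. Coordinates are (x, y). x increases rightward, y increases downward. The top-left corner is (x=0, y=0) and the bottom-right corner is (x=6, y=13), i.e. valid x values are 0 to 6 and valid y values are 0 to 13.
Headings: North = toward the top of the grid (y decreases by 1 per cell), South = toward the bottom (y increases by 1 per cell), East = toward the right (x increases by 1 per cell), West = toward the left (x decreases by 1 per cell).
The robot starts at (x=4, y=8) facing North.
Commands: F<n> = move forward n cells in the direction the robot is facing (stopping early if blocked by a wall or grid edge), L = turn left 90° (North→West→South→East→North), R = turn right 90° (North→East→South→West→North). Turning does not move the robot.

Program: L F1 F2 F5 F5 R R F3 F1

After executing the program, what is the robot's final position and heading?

Answer: Final position: (x=4, y=8), facing East

Derivation:
Start: (x=4, y=8), facing North
  L: turn left, now facing West
  F1: move forward 1, now at (x=3, y=8)
  F2: move forward 2, now at (x=1, y=8)
  F5: move forward 1/5 (blocked), now at (x=0, y=8)
  F5: move forward 0/5 (blocked), now at (x=0, y=8)
  R: turn right, now facing North
  R: turn right, now facing East
  F3: move forward 3, now at (x=3, y=8)
  F1: move forward 1, now at (x=4, y=8)
Final: (x=4, y=8), facing East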